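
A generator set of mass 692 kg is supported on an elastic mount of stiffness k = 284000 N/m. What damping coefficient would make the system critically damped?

28000 N·s/m

c_c = 2√(k·m) = 2√(284000 × 692) = 2 × 14020 = 28040 N·s/m.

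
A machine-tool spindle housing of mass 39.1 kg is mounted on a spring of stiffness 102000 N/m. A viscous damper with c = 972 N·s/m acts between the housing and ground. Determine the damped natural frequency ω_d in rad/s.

49.5 rad/s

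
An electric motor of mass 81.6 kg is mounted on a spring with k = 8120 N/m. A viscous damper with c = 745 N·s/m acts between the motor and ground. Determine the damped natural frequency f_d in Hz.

ω_n = √(k/m) = √(8120/81.6) = 9.975 rad/s.
Critical damping c_c = 2√(k·m) = 2√(8120 × 81.6) = 1628 N·s/m, so ζ = c/c_c = 745/1628 = 0.4576.
ω_d = ω_n√(1 − ζ²) = 9.975 × √(1 − 0.209) = 8.870 rad/s.
f_d = ω_d/(2π) = 1.412 Hz.

1.41 Hz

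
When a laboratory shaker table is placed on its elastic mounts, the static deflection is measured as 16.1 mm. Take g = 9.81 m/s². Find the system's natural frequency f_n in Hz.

3.93 Hz

ω_n = √(g/δ_st) = √(9.81/0.0161) = √609.3 = 24.68 rad/s.
f_n = ω_n/(2π) = 24.68/6.283 = 3.929 Hz.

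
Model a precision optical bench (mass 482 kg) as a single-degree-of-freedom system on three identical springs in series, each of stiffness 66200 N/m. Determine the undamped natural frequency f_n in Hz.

Series springs: 1/k_eq = 3/66200, so k_eq = 66200/3 = 22070 N/m.
ω_n = √(k_eq/m) = √(22070/482) = √45.78 = 6.766 rad/s.
f_n = ω_n/(2π) = 6.766/6.283 = 1.077 Hz.

1.08 Hz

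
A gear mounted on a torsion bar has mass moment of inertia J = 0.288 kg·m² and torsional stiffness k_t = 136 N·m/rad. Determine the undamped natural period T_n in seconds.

0.289 s

ω_n = √(k_t/J) = √(136/0.288) = √472.2 = 21.73 rad/s.
T_n = 2π/ω_n = 6.283/21.73 = 0.2891 s.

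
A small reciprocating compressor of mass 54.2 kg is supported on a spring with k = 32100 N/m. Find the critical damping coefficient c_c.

c_c = 2√(k·m) = 2√(32100 × 54.2) = 2 × 1319 = 2638 N·s/m.

2640 N·s/m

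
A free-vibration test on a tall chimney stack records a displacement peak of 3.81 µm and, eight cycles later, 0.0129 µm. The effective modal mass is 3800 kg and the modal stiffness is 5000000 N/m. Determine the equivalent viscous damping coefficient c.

Logarithmic decrement δ = (1/n)·ln(x₀/x_n) = (1/8)·ln(3.81/0.0129) = (1/8)·ln(295.3) = 0.7110.
ζ = δ/√(4π² + δ²) = 0.7110/√(39.48 + 0.506) = 0.7110/6.323 = 0.1124.
c = ζ · 2√(km) = 0.1124 × 2√(5000000 × 3800) = 0.1124 × 275700 = 31000 N·s/m.

31000 N·s/m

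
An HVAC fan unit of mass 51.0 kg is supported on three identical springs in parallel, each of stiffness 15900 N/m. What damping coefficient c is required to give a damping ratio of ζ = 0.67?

2090 N·s/m

Parallel springs add: k_eq = 3 × 15900 = 47700 N/m.
c_c = 2√(k_eq·m) = 2√(47700 × 51.0) = 3119 N·s/m.
c = ζ·c_c = 0.67 × 3119 = 2090 N·s/m.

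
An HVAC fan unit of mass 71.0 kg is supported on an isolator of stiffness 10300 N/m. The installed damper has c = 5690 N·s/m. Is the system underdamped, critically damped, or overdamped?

overdamped

c_c = 2√(k·m) = 1710 N·s/m; ζ = c/c_c = 5690/1710 = 3.33.
Since ζ > 1 the system is overdamped.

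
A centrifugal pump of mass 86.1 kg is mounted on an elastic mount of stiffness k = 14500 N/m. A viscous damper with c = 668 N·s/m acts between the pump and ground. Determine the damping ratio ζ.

0.299

ω_n = √(k/m) = √(14500/86.1) = 12.98 rad/s.
Critical damping c_c = 2√(k·m) = 2√(14500 × 86.1) = 2235 N·s/m, so ζ = c/c_c = 668/2235 = 0.2989.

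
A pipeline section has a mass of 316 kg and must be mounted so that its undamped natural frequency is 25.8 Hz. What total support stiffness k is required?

ω_n = 2πf_n = 2π × 25.8 = 162.1 rad/s.
k = m·ω_n² = 316 × 162.1² = 316 × 26280 = 8304000 N/m.

8300000 N/m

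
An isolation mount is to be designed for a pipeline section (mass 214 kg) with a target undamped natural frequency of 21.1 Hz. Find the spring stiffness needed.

ω_n = 2πf_n = 2π × 21.1 = 132.6 rad/s.
k = m·ω_n² = 214 × 132.6² = 214 × 17580 = 3761000 N/m.

3760000 N/m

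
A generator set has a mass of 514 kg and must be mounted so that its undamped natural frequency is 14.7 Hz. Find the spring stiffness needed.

4380000 N/m

ω_n = 2πf_n = 2π × 14.7 = 92.36 rad/s.
k = m·ω_n² = 514 × 92.36² = 514 × 8531 = 4385000 N/m.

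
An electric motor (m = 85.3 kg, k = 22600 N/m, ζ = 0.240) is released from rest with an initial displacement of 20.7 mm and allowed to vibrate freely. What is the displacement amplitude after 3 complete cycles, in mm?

Logarithmic decrement δ = 2πζ/√(1 − ζ²) = 2π × 0.2400/√(1 − 0.0576) = 1.553.
After n cycles, x_n/x₀ = e^(−nδ), so x_3 = 20.7 × e^(−3 × 1.553) = 20.7 × 0.009466 = 0.1959 mm.

0.196 mm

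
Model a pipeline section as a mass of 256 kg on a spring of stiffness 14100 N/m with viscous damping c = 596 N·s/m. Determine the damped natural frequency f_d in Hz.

1.17 Hz

ω_n = √(k/m) = √(14100/256) = 7.421 rad/s.
Critical damping c_c = 2√(k·m) = 2√(14100 × 256) = 3800 N·s/m, so ζ = c/c_c = 596/3800 = 0.1569.
ω_d = ω_n√(1 − ζ²) = 7.421 × √(1 − 0.0246) = 7.330 rad/s.
f_d = ω_d/(2π) = 1.167 Hz.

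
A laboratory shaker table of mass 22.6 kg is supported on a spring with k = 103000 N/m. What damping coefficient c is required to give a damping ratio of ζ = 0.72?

c_c = 2√(k·m) = 2√(103000 × 22.6) = 3051 N·s/m.
c = ζ·c_c = 0.72 × 3051 = 2197 N·s/m.

2200 N·s/m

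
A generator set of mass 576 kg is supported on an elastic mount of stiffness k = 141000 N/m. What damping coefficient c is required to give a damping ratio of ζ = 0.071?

1280 N·s/m

c_c = 2√(k·m) = 2√(141000 × 576) = 18020 N·s/m.
c = ζ·c_c = 0.071 × 18020 = 1280 N·s/m.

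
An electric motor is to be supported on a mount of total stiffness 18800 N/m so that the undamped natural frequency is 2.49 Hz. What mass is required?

76.8 kg

ω_n = 2πf_n = 2π × 2.49 = 15.65 rad/s.
m = k/ω_n² = 18800/15.65² = 18800/244.8 = 76.81 kg.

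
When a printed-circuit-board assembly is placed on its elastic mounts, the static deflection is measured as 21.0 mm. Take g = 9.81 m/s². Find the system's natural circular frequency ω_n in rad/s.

21.6 rad/s

ω_n = √(g/δ_st) = √(9.81/0.0210) = √467.1 = 21.61 rad/s.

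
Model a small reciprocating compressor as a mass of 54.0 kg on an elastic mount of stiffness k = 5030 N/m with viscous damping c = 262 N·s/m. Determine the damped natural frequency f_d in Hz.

ω_n = √(k/m) = √(5030/54.0) = 9.651 rad/s.
Critical damping c_c = 2√(k·m) = 2√(5030 × 54.0) = 1042 N·s/m, so ζ = c/c_c = 262/1042 = 0.2514.
ω_d = ω_n√(1 − ζ²) = 9.651 × √(1 − 0.0632) = 9.341 rad/s.
f_d = ω_d/(2π) = 1.487 Hz.

1.49 Hz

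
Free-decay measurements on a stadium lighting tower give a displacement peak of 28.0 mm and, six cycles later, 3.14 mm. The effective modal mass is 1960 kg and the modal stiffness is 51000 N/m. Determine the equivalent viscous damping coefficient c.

1160 N·s/m

Logarithmic decrement δ = (1/n)·ln(x₀/x_n) = (1/6)·ln(28.0/3.14) = (1/6)·ln(8.917) = 0.3647.
ζ = δ/√(4π² + δ²) = 0.3647/√(39.48 + 0.133) = 0.3647/6.294 = 0.05794.
c = ζ · 2√(km) = 0.05794 × 2√(51000 × 1960) = 0.05794 × 20000 = 1159 N·s/m.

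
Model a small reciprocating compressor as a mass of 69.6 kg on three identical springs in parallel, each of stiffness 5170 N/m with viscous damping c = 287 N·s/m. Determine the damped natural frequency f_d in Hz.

Parallel springs add: k_eq = 3 × 5170 = 15510 N/m.
ω_n = √(k_eq/m) = √(15510/69.6) = 14.93 rad/s.
Critical damping c_c = 2√(k_eq·m) = 2√(15510 × 69.6) = 2078 N·s/m, so ζ = c/c_c = 287/2078 = 0.1381.
ω_d = ω_n√(1 − ζ²) = 14.93 × √(1 − 0.0191) = 14.78 rad/s.
f_d = ω_d/(2π) = 2.353 Hz.

2.35 Hz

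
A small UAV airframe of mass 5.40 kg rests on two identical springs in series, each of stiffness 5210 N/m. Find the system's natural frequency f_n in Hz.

Series springs: 1/k_eq = 2/5210, so k_eq = 5210/2 = 2605 N/m.
ω_n = √(k_eq/m) = √(2605/5.40) = √482.4 = 21.96 rad/s.
f_n = ω_n/(2π) = 21.96/6.283 = 3.496 Hz.

3.50 Hz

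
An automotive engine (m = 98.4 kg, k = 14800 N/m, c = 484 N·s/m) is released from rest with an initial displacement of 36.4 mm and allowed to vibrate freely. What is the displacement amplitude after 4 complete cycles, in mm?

ζ = c/(2√(km)) = 484/(2√(14800 × 98.4)) = 484/2414 = 0.2005.
Logarithmic decrement δ = 2πζ/√(1 − ζ²) = 2π × 0.2005/√(1 − 0.0402) = 1.286.
After n cycles, x_n/x₀ = e^(−nδ), so x_4 = 36.4 × e^(−4 × 1.286) = 36.4 × 0.005832 = 0.2123 mm.

0.212 mm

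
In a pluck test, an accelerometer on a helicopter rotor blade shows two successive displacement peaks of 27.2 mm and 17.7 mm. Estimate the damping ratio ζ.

0.0682

Logarithmic decrement δ = (1/n)·ln(x₀/x_n) = (1/1)·ln(27.2/17.7) = (1/1)·ln(1.537) = 0.4297.
ζ = δ/√(4π² + δ²) = 0.4297/√(39.48 + 0.185) = 0.4297/6.298 = 0.06822.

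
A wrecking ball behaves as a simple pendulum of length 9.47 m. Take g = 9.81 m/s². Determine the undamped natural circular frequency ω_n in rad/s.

For a simple pendulum ω_n = √(g/L) = √(9.81/9.47) = √1.036 = 1.018 rad/s.

1.02 rad/s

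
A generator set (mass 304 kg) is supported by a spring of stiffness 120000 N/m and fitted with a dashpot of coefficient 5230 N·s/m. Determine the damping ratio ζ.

0.433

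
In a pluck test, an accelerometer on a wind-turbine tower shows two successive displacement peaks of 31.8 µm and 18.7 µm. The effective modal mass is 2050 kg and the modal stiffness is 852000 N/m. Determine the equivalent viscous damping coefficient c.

Logarithmic decrement δ = (1/n)·ln(x₀/x_n) = (1/1)·ln(31.8/18.7) = (1/1)·ln(1.701) = 0.5309.
ζ = δ/√(4π² + δ²) = 0.5309/√(39.48 + 0.282) = 0.5309/6.306 = 0.08420.
c = ζ · 2√(km) = 0.08420 × 2√(852000 × 2050) = 0.08420 × 83580 = 7038 N·s/m.

7040 N·s/m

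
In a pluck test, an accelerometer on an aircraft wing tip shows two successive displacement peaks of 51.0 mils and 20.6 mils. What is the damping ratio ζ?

0.143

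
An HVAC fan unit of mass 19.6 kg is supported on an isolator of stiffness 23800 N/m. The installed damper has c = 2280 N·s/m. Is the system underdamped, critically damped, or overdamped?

overdamped

c_c = 2√(k·m) = 1366 N·s/m; ζ = c/c_c = 2280/1366 = 1.67.
Since ζ > 1 the system is overdamped.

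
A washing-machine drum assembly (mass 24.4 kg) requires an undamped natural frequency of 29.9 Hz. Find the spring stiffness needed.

861000 N/m

ω_n = 2πf_n = 2π × 29.9 = 187.9 rad/s.
k = m·ω_n² = 24.4 × 187.9² = 24.4 × 35290 = 861200 N/m.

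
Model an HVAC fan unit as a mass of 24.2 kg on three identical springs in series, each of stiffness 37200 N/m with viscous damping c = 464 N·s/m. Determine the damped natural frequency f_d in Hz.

Series springs: 1/k_eq = 3/37200, so k_eq = 37200/3 = 12400 N/m.
ω_n = √(k_eq/m) = √(12400/24.2) = 22.64 rad/s.
Critical damping c_c = 2√(k_eq·m) = 2√(12400 × 24.2) = 1096 N·s/m, so ζ = c/c_c = 464/1096 = 0.4235.
ω_d = ω_n√(1 − ζ²) = 22.64 × √(1 − 0.179) = 20.51 rad/s.
f_d = ω_d/(2π) = 3.264 Hz.

3.26 Hz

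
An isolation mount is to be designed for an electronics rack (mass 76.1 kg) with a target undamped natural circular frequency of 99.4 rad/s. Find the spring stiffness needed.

752000 N/m

k = m·ω_n² = 76.1 × 99.40² = 76.1 × 9880 = 751900 N/m.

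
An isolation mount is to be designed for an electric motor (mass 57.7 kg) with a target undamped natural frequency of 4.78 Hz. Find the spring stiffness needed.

52000 N/m

ω_n = 2πf_n = 2π × 4.78 = 30.03 rad/s.
k = m·ω_n² = 57.7 × 30.03² = 57.7 × 902.0 = 52050 N/m.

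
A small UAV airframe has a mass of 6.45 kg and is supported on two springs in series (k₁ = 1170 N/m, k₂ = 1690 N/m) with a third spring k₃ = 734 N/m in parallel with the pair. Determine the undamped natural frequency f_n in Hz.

2.37 Hz

Series pair: k_s = k₁k₂/(k₁+k₂) = (1170)(1690)/(1170 + 1690) = 691.4 N/m. In parallel with k₃: k_eq = 691.4 + 734 = 1425 N/m.
ω_n = √(k_eq/m) = √(1425/6.45) = √221.0 = 14.87 rad/s.
f_n = ω_n/(2π) = 14.87/6.283 = 2.366 Hz.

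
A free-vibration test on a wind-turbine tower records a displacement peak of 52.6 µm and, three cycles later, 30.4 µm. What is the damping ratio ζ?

Logarithmic decrement δ = (1/n)·ln(x₀/x_n) = (1/3)·ln(52.6/30.4) = (1/3)·ln(1.730) = 0.1828.
ζ = δ/√(4π² + δ²) = 0.1828/√(39.48 + 0.0334) = 0.1828/6.286 = 0.02907.

0.0291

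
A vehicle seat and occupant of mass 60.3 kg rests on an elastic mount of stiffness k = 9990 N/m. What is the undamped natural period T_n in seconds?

0.488 s

ω_n = √(k/m) = √(9990/60.3) = √165.7 = 12.87 rad/s.
T_n = 2π/ω_n = 6.283/12.87 = 0.4882 s.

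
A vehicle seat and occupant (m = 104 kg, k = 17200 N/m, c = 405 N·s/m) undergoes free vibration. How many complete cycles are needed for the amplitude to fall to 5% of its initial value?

4 cycles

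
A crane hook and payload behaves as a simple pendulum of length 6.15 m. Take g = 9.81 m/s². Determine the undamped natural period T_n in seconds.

For a simple pendulum ω_n = √(g/L) = √(9.81/6.15) = √1.595 = 1.263 rad/s.
T_n = 2π/ω_n = 6.283/1.263 = 4.975 s.

4.97 s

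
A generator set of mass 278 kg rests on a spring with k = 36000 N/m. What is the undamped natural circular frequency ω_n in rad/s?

11.4 rad/s

ω_n = √(k/m) = √(36000/278) = √129.5 = 11.38 rad/s.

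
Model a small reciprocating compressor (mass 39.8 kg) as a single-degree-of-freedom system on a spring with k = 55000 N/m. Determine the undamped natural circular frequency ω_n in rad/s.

ω_n = √(k/m) = √(55000/39.8) = √1382 = 37.17 rad/s.

37.2 rad/s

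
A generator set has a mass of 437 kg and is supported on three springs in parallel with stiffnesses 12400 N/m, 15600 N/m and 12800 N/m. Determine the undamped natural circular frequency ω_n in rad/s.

Parallel springs add: k_eq = 12400 + 15600 + 12800 = 40800 N/m.
ω_n = √(k_eq/m) = √(40800/437) = √93.36 = 9.662 rad/s.

9.66 rad/s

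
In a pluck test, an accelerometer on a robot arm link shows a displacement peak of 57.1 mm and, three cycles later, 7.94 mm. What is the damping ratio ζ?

0.104

Logarithmic decrement δ = (1/n)·ln(x₀/x_n) = (1/3)·ln(57.1/7.94) = (1/3)·ln(7.191) = 0.6576.
ζ = δ/√(4π² + δ²) = 0.6576/√(39.48 + 0.432) = 0.6576/6.318 = 0.1041.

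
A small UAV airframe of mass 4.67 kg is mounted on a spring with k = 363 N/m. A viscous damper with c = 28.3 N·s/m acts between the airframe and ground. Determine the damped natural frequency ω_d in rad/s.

8.28 rad/s

ω_n = √(k/m) = √(363.0/4.67) = 8.816 rad/s.
Critical damping c_c = 2√(k·m) = 2√(363.0 × 4.67) = 82.35 N·s/m, so ζ = c/c_c = 28.3/82.35 = 0.3437.
ω_d = ω_n√(1 − ζ²) = 8.816 × √(1 − 0.118) = 8.279 rad/s.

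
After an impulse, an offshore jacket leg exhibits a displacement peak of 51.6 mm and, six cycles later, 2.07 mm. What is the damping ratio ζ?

Logarithmic decrement δ = (1/n)·ln(x₀/x_n) = (1/6)·ln(51.6/2.07) = (1/6)·ln(24.93) = 0.5360.
ζ = δ/√(4π² + δ²) = 0.5360/√(39.48 + 0.287) = 0.5360/6.306 = 0.08500.

0.0850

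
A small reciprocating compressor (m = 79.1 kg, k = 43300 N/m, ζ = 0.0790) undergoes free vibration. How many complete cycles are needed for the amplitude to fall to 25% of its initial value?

3 cycles

Logarithmic decrement δ = 2πζ/√(1 − ζ²) = 2π × 0.07900/√(1 − 0.00624) = 0.4979.
x_n/x₀ = e^(−nδ) ≤ 0.25; take ln: n ≥ ln(1/0.25)/δ = 1.386/0.4979 = 2.784.
So 3 complete cycles are required.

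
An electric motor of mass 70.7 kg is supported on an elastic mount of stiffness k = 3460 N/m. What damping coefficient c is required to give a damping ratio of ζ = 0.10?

98.9 N·s/m

c_c = 2√(k·m) = 2√(3460 × 70.7) = 989.2 N·s/m.
c = ζ·c_c = 0.10 × 989.2 = 98.92 N·s/m.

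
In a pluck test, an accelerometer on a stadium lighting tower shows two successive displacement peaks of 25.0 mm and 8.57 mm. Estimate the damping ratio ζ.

0.168

Logarithmic decrement δ = (1/n)·ln(x₀/x_n) = (1/1)·ln(25.0/8.57) = (1/1)·ln(2.917) = 1.071.
ζ = δ/√(4π² + δ²) = 1.071/√(39.48 + 1.15) = 1.071/6.374 = 0.1680.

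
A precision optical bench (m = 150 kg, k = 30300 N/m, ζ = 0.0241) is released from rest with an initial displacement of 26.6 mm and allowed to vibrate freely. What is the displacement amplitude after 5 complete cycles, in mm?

12.5 mm

Logarithmic decrement δ = 2πζ/√(1 − ζ²) = 2π × 0.02410/√(1 − 0.000581) = 0.1515.
After n cycles, x_n/x₀ = e^(−nδ), so x_5 = 26.6 × e^(−5 × 0.1515) = 26.6 × 0.4689 = 12.47 mm.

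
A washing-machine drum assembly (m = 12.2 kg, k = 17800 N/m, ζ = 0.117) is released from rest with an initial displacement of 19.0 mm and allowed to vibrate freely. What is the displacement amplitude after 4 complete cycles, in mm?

0.984 mm

Logarithmic decrement δ = 2πζ/√(1 − ζ²) = 2π × 0.1170/√(1 − 0.0137) = 0.7402.
After n cycles, x_n/x₀ = e^(−nδ), so x_4 = 19.0 × e^(−4 × 0.7402) = 19.0 × 0.05177 = 0.9837 mm.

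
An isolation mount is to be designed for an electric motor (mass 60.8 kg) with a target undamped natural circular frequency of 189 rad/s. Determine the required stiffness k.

k = m·ω_n² = 60.8 × 189.0² = 60.8 × 35720 = 2172000 N/m.

2170000 N/m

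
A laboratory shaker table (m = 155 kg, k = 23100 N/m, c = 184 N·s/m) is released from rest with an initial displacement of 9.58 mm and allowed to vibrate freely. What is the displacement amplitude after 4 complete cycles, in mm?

2.82 mm

ζ = c/(2√(km)) = 184/(2√(23100 × 155)) = 184/3784 = 0.04862.
Logarithmic decrement δ = 2πζ/√(1 − ζ²) = 2π × 0.04862/√(1 − 0.00236) = 0.3059.
After n cycles, x_n/x₀ = e^(−nδ), so x_4 = 9.58 × e^(−4 × 0.3059) = 9.58 × 0.2942 = 2.819 mm.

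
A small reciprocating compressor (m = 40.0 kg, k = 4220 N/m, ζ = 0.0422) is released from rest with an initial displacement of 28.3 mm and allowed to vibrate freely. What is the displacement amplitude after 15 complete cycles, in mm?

Logarithmic decrement δ = 2πζ/√(1 − ζ²) = 2π × 0.04220/√(1 − 0.00178) = 0.2654.
After n cycles, x_n/x₀ = e^(−nδ), so x_15 = 28.3 × e^(−15 × 0.2654) = 28.3 × 0.01867 = 0.5284 mm.

0.528 mm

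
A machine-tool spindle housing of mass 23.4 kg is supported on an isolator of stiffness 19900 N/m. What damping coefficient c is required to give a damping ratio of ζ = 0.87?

1190 N·s/m

c_c = 2√(k·m) = 2√(19900 × 23.4) = 1365 N·s/m.
c = ζ·c_c = 0.87 × 1365 = 1187 N·s/m.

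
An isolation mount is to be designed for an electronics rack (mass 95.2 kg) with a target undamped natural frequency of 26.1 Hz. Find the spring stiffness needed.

ω_n = 2πf_n = 2π × 26.1 = 164.0 rad/s.
k = m·ω_n² = 95.2 × 164.0² = 95.2 × 26890 = 2560000 N/m.

2560000 N/m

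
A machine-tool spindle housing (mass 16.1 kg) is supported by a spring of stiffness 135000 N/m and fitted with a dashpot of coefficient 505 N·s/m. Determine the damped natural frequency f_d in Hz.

ω_n = √(k/m) = √(135000/16.1) = 91.57 rad/s.
Critical damping c_c = 2√(k·m) = 2√(135000 × 16.1) = 2949 N·s/m, so ζ = c/c_c = 505/2949 = 0.1713.
ω_d = ω_n√(1 − ζ²) = 91.57 × √(1 − 0.0293) = 90.22 rad/s.
f_d = ω_d/(2π) = 14.36 Hz.

14.4 Hz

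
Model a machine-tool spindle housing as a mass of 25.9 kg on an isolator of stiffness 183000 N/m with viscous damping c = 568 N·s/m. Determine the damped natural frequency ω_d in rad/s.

ω_n = √(k/m) = √(183000/25.9) = 84.06 rad/s.
Critical damping c_c = 2√(k·m) = 2√(183000 × 25.9) = 4354 N·s/m, so ζ = c/c_c = 568/4354 = 0.1304.
ω_d = ω_n√(1 − ζ²) = 84.06 × √(1 − 0.0170) = 83.34 rad/s.

83.3 rad/s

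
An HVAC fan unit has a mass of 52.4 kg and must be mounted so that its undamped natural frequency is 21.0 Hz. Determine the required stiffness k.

ω_n = 2πf_n = 2π × 21.0 = 131.9 rad/s.
k = m·ω_n² = 52.4 × 131.9² = 52.4 × 17410 = 912300 N/m.

912000 N/m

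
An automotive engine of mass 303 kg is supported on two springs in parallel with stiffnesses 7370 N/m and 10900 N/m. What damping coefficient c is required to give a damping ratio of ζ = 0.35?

1650 N·s/m

Parallel springs add: k_eq = 7370 + 10900 = 18270 N/m.
c_c = 2√(k_eq·m) = 2√(18270 × 303) = 4706 N·s/m.
c = ζ·c_c = 0.35 × 4706 = 1647 N·s/m.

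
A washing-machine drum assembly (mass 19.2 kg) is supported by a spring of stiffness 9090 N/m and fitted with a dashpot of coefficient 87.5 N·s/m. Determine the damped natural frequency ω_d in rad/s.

21.6 rad/s

ω_n = √(k/m) = √(9090/19.2) = 21.76 rad/s.
Critical damping c_c = 2√(k·m) = 2√(9090 × 19.2) = 835.5 N·s/m, so ζ = c/c_c = 87.5/835.5 = 0.1047.
ω_d = ω_n√(1 − ζ²) = 21.76 × √(1 − 0.0110) = 21.64 rad/s.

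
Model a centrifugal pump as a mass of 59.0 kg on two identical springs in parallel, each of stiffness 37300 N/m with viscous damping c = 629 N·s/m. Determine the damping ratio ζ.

Parallel springs add: k_eq = 2 × 37300 = 74600 N/m.
ω_n = √(k_eq/m) = √(74600/59.0) = 35.56 rad/s.
Critical damping c_c = 2√(k_eq·m) = 2√(74600 × 59.0) = 4196 N·s/m, so ζ = c/c_c = 629/4196 = 0.1499.

0.150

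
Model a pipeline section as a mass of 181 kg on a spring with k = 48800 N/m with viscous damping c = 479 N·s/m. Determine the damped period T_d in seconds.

0.384 s

ω_n = √(k/m) = √(48800/181) = 16.42 rad/s.
Critical damping c_c = 2√(k·m) = 2√(48800 × 181) = 5944 N·s/m, so ζ = c/c_c = 479/5944 = 0.08059.
ω_d = ω_n√(1 − ζ²) = 16.42 × √(1 − 0.00649) = 16.37 rad/s.
T_d = 2π/ω_d = 0.3839 s.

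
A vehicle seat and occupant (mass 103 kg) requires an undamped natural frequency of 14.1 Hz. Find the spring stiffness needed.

ω_n = 2πf_n = 2π × 14.1 = 88.59 rad/s.
k = m·ω_n² = 103 × 88.59² = 103 × 7849 = 808400 N/m.

808000 N/m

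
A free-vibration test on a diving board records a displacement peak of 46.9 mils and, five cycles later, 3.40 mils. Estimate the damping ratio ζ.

0.0832

Logarithmic decrement δ = (1/n)·ln(x₀/x_n) = (1/5)·ln(46.9/3.40) = (1/5)·ln(13.79) = 0.5248.
ζ = δ/√(4π² + δ²) = 0.5248/√(39.48 + 0.275) = 0.5248/6.305 = 0.08324.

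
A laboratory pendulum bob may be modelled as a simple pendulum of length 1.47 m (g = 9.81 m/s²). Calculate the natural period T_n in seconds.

2.43 s

For a simple pendulum ω_n = √(g/L) = √(9.81/1.47) = √6.673 = 2.583 rad/s.
T_n = 2π/ω_n = 6.283/2.583 = 2.432 s.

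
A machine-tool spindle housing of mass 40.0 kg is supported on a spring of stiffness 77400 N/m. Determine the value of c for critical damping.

3520 N·s/m

c_c = 2√(k·m) = 2√(77400 × 40.0) = 2 × 1760 = 3519 N·s/m.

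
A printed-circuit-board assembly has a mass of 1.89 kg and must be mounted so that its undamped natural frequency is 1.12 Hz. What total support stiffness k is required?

93.6 N/m

ω_n = 2πf_n = 2π × 1.12 = 7.037 rad/s.
k = m·ω_n² = 1.89 × 7.037² = 1.89 × 49.52 = 93.60 N/m.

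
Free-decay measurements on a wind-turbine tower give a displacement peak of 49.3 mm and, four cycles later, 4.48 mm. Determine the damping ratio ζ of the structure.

0.0950

Logarithmic decrement δ = (1/n)·ln(x₀/x_n) = (1/4)·ln(49.3/4.48) = (1/4)·ln(11.00) = 0.5996.
ζ = δ/√(4π² + δ²) = 0.5996/√(39.48 + 0.359) = 0.5996/6.312 = 0.09499.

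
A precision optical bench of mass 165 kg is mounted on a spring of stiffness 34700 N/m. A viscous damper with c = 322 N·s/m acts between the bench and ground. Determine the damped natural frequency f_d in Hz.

ω_n = √(k/m) = √(34700/165) = 14.50 rad/s.
Critical damping c_c = 2√(k·m) = 2√(34700 × 165) = 4786 N·s/m, so ζ = c/c_c = 322/4786 = 0.06729.
ω_d = ω_n√(1 − ζ²) = 14.50 × √(1 − 0.00453) = 14.47 rad/s.
f_d = ω_d/(2π) = 2.303 Hz.

2.30 Hz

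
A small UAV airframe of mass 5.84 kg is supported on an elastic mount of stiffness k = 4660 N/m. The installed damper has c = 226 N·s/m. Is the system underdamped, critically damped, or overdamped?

underdamped

c_c = 2√(k·m) = 329.9 N·s/m; ζ = c/c_c = 226/329.9 = 0.685.
Since ζ < 1 the system is underdamped.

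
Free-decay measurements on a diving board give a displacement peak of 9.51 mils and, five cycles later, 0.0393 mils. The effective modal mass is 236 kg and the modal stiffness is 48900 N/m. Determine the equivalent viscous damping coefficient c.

Logarithmic decrement δ = (1/n)·ln(x₀/x_n) = (1/5)·ln(9.51/0.0393) = (1/5)·ln(242.0) = 1.098.
ζ = δ/√(4π² + δ²) = 1.098/√(39.48 + 1.21) = 1.098/6.378 = 0.1721.
c = ζ · 2√(km) = 0.1721 × 2√(48900 × 236) = 0.1721 × 6794 = 1169 N·s/m.

1170 N·s/m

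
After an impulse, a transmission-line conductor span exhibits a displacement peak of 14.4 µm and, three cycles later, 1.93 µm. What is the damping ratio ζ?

0.106

Logarithmic decrement δ = (1/n)·ln(x₀/x_n) = (1/3)·ln(14.4/1.93) = (1/3)·ln(7.461) = 0.6699.
ζ = δ/√(4π² + δ²) = 0.6699/√(39.48 + 0.449) = 0.6699/6.319 = 0.1060.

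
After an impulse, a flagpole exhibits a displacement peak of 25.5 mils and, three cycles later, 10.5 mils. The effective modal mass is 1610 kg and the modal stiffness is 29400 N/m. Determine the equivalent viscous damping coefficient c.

Logarithmic decrement δ = (1/n)·ln(x₀/x_n) = (1/3)·ln(25.5/10.5) = (1/3)·ln(2.429) = 0.2958.
ζ = δ/√(4π² + δ²) = 0.2958/√(39.48 + 0.0875) = 0.2958/6.290 = 0.04702.
c = ζ · 2√(km) = 0.04702 × 2√(29400 × 1610) = 0.04702 × 13760 = 647.0 N·s/m.

647 N·s/m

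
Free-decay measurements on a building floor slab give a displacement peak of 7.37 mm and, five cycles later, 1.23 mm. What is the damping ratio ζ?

0.0569

Logarithmic decrement δ = (1/n)·ln(x₀/x_n) = (1/5)·ln(7.37/1.23) = (1/5)·ln(5.992) = 0.3581.
ζ = δ/√(4π² + δ²) = 0.3581/√(39.48 + 0.128) = 0.3581/6.293 = 0.05690.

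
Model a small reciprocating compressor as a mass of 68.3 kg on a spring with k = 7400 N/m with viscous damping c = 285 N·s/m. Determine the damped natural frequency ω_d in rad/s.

10.2 rad/s

ω_n = √(k/m) = √(7400/68.3) = 10.41 rad/s.
Critical damping c_c = 2√(k·m) = 2√(7400 × 68.3) = 1422 N·s/m, so ζ = c/c_c = 285/1422 = 0.2004.
ω_d = ω_n√(1 − ζ²) = 10.41 × √(1 − 0.0402) = 10.20 rad/s.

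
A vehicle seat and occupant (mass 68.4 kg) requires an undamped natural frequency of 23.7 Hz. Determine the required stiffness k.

1520000 N/m

ω_n = 2πf_n = 2π × 23.7 = 148.9 rad/s.
k = m·ω_n² = 68.4 × 148.9² = 68.4 × 22170 = 1517000 N/m.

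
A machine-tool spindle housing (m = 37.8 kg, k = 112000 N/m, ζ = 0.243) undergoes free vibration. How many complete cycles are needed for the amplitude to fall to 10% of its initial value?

Logarithmic decrement δ = 2πζ/√(1 − ζ²) = 2π × 0.2430/√(1 − 0.0590) = 1.574.
x_n/x₀ = e^(−nδ) ≤ 0.1; take ln: n ≥ ln(1/0.1)/δ = 2.303/1.574 = 1.463.
So 2 complete cycles are required.

2 cycles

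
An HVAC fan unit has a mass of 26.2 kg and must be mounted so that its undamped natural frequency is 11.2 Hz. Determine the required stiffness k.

130000 N/m

ω_n = 2πf_n = 2π × 11.2 = 70.37 rad/s.
k = m·ω_n² = 26.2 × 70.37² = 26.2 × 4952 = 129700 N/m.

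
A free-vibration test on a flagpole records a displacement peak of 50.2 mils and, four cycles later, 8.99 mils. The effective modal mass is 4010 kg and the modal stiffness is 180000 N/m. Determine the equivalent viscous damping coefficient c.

Logarithmic decrement δ = (1/n)·ln(x₀/x_n) = (1/4)·ln(50.2/8.99) = (1/4)·ln(5.584) = 0.4300.
ζ = δ/√(4π² + δ²) = 0.4300/√(39.48 + 0.185) = 0.4300/6.298 = 0.06827.
c = ζ · 2√(km) = 0.06827 × 2√(180000 × 4010) = 0.06827 × 53730 = 3668 N·s/m.

3670 N·s/m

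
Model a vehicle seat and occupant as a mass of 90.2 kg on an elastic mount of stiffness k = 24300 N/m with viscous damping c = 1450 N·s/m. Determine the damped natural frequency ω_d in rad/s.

14.3 rad/s

ω_n = √(k/m) = √(24300/90.2) = 16.41 rad/s.
Critical damping c_c = 2√(k·m) = 2√(24300 × 90.2) = 2961 N·s/m, so ζ = c/c_c = 1450/2961 = 0.4897.
ω_d = ω_n√(1 − ζ²) = 16.41 × √(1 − 0.240) = 14.31 rad/s.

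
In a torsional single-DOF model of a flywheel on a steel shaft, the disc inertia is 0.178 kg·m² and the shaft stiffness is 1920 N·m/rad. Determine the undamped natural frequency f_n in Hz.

16.5 Hz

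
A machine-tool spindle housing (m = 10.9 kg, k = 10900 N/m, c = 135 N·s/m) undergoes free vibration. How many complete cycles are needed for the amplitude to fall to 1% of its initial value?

4 cycles

ζ = c/(2√(km)) = 135/(2√(10900 × 10.9)) = 135/689.4 = 0.1958.
Logarithmic decrement δ = 2πζ/√(1 − ζ²) = 2π × 0.1958/√(1 − 0.0383) = 1.255.
x_n/x₀ = e^(−nδ) ≤ 0.01; take ln: n ≥ ln(1/0.01)/δ = 4.605/1.255 = 3.670.
So 4 complete cycles are required.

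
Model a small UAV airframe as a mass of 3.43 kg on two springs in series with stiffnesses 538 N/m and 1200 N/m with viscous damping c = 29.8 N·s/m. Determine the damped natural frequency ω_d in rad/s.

9.46 rad/s

Series springs: 1/k_eq = 1/538 + 1/1200 = 0.002692, so k_eq = 371.5 N/m.
ω_n = √(k_eq/m) = √(371.5/3.43) = 10.41 rad/s.
Critical damping c_c = 2√(k_eq·m) = 2√(371.5 × 3.43) = 71.39 N·s/m, so ζ = c/c_c = 29.8/71.39 = 0.4174.
ω_d = ω_n√(1 − ζ²) = 10.41 × √(1 − 0.174) = 9.457 rad/s.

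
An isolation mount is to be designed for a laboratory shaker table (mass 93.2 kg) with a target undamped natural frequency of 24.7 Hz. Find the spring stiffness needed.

ω_n = 2πf_n = 2π × 24.7 = 155.2 rad/s.
k = m·ω_n² = 93.2 × 155.2² = 93.2 × 24090 = 2245000 N/m.

2240000 N/m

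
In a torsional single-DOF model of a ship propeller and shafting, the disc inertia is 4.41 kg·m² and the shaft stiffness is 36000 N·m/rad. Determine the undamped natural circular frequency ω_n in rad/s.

90.4 rad/s

ω_n = √(k_t/J) = √(36000/4.41) = √8163 = 90.35 rad/s.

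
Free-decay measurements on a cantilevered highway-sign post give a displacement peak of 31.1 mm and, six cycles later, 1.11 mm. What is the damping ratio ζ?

Logarithmic decrement δ = (1/n)·ln(x₀/x_n) = (1/6)·ln(31.1/1.11) = (1/6)·ln(28.02) = 0.5555.
ζ = δ/√(4π² + δ²) = 0.5555/√(39.48 + 0.309) = 0.5555/6.308 = 0.08806.

0.0881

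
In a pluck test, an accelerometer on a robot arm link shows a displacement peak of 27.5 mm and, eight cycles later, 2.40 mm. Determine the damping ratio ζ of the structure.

Logarithmic decrement δ = (1/n)·ln(x₀/x_n) = (1/8)·ln(27.5/2.40) = (1/8)·ln(11.46) = 0.3048.
ζ = δ/√(4π² + δ²) = 0.3048/√(39.48 + 0.0929) = 0.3048/6.291 = 0.04846.

0.0485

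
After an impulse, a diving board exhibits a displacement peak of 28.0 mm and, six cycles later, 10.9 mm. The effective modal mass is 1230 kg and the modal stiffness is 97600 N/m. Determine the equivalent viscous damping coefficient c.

548 N·s/m

Logarithmic decrement δ = (1/n)·ln(x₀/x_n) = (1/6)·ln(28.0/10.9) = (1/6)·ln(2.569) = 0.1572.
ζ = δ/√(4π² + δ²) = 0.1572/√(39.48 + 0.0247) = 0.1572/6.285 = 0.02502.
c = ζ · 2√(km) = 0.02502 × 2√(97600 × 1230) = 0.02502 × 21910 = 548.2 N·s/m.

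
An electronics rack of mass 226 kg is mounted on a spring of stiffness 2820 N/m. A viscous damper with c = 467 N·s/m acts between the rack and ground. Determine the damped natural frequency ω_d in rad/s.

ω_n = √(k/m) = √(2820/226) = 3.532 rad/s.
Critical damping c_c = 2√(k·m) = 2√(2820 × 226) = 1597 N·s/m, so ζ = c/c_c = 467/1597 = 0.2925.
ω_d = ω_n√(1 − ζ²) = 3.532 × √(1 − 0.0855) = 3.378 rad/s.

3.38 rad/s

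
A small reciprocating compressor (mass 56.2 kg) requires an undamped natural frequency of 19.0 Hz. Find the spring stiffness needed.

801000 N/m

ω_n = 2πf_n = 2π × 19.0 = 119.4 rad/s.
k = m·ω_n² = 56.2 × 119.4² = 56.2 × 14250 = 800900 N/m.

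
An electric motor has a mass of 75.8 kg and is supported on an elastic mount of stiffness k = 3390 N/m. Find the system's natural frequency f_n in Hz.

ω_n = √(k/m) = √(3390/75.8) = √44.72 = 6.688 rad/s.
f_n = ω_n/(2π) = 6.688/6.283 = 1.064 Hz.

1.06 Hz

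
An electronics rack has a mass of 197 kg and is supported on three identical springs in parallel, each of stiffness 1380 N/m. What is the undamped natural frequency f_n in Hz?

0.730 Hz

Parallel springs add: k_eq = 3 × 1380 = 4140 N/m.
ω_n = √(k_eq/m) = √(4140/197) = √21.02 = 4.584 rad/s.
f_n = ω_n/(2π) = 4.584/6.283 = 0.7296 Hz.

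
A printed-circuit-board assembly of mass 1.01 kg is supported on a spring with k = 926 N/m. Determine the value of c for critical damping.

c_c = 2√(k·m) = 2√(926.0 × 1.01) = 2 × 30.58 = 61.16 N·s/m.

61.2 N·s/m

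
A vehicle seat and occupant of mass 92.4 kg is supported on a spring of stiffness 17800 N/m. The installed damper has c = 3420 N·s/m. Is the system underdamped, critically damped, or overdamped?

overdamped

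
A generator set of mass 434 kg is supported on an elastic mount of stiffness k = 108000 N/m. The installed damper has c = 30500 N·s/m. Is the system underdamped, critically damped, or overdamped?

overdamped

c_c = 2√(k·m) = 13690 N·s/m; ζ = c/c_c = 30500/13690 = 2.23.
Since ζ > 1 the system is overdamped.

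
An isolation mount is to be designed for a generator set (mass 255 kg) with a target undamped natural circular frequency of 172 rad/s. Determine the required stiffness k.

k = m·ω_n² = 255 × 172.0² = 255 × 29580 = 7544000 N/m.

7540000 N/m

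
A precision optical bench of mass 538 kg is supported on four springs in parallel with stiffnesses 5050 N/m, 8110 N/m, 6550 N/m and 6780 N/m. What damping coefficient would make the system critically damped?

Parallel springs add: k_eq = 5050 + 8110 + 6550 + 6780 = 26490 N/m.
c_c = 2√(k_eq·m) = 2√(26490 × 538) = 2 × 3775 = 7550 N·s/m.

7550 N·s/m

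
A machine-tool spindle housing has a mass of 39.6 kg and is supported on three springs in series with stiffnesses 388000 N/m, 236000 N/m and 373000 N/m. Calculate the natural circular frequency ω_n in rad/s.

Series springs: 1/k_eq = 1/388000 + 1/236000 + 1/373000 = 9.496×10^-6, so k_eq = 105300 N/m.
ω_n = √(k_eq/m) = √(105300/39.6) = √2659 = 51.57 rad/s.

51.6 rad/s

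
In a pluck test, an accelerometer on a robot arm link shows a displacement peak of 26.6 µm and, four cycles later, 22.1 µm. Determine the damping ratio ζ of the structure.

Logarithmic decrement δ = (1/n)·ln(x₀/x_n) = (1/4)·ln(26.6/22.1) = (1/4)·ln(1.204) = 0.04633.
ζ = δ/√(4π² + δ²) = 0.04633/√(39.48 + 0.00215) = 0.04633/6.283 = 0.007374.

0.00737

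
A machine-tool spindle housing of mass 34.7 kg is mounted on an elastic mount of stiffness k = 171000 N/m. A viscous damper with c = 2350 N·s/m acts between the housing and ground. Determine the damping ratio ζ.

ω_n = √(k/m) = √(171000/34.7) = 70.20 rad/s.
Critical damping c_c = 2√(k·m) = 2√(171000 × 34.7) = 4872 N·s/m, so ζ = c/c_c = 2350/4872 = 0.4824.

0.482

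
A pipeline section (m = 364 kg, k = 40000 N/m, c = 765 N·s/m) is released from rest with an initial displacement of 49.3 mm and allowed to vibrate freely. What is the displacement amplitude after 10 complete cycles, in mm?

0.0878 mm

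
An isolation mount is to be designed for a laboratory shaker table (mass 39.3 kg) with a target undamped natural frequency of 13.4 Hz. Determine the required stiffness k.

279000 N/m

ω_n = 2πf_n = 2π × 13.4 = 84.19 rad/s.
k = m·ω_n² = 39.3 × 84.19² = 39.3 × 7089 = 278600 N/m.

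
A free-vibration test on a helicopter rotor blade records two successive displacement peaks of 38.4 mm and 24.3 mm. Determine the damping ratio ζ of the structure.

Logarithmic decrement δ = (1/n)·ln(x₀/x_n) = (1/1)·ln(38.4/24.3) = (1/1)·ln(1.580) = 0.4576.
ζ = δ/√(4π² + δ²) = 0.4576/√(39.48 + 0.209) = 0.4576/6.300 = 0.07263.

0.0726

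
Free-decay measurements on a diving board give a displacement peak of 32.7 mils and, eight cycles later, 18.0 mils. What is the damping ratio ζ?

Logarithmic decrement δ = (1/n)·ln(x₀/x_n) = (1/8)·ln(32.7/18.0) = (1/8)·ln(1.817) = 0.07463.
ζ = δ/√(4π² + δ²) = 0.07463/√(39.48 + 0.00557) = 0.07463/6.284 = 0.01188.

0.0119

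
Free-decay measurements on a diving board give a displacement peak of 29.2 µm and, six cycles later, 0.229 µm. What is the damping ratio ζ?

Logarithmic decrement δ = (1/n)·ln(x₀/x_n) = (1/6)·ln(29.2/0.229) = (1/6)·ln(127.5) = 0.8080.
ζ = δ/√(4π² + δ²) = 0.8080/√(39.48 + 0.653) = 0.8080/6.335 = 0.1276.

0.128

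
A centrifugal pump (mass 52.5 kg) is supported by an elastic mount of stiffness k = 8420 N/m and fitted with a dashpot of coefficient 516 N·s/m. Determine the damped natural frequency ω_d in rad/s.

ω_n = √(k/m) = √(8420/52.5) = 12.66 rad/s.
Critical damping c_c = 2√(k·m) = 2√(8420 × 52.5) = 1330 N·s/m, so ζ = c/c_c = 516/1330 = 0.3880.
ω_d = ω_n√(1 − ζ²) = 12.66 × √(1 − 0.151) = 11.67 rad/s.

11.7 rad/s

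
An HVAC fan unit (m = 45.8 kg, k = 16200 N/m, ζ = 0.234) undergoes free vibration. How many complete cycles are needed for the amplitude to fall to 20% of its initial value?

2 cycles

Logarithmic decrement δ = 2πζ/√(1 − ζ²) = 2π × 0.2340/√(1 − 0.0548) = 1.512.
x_n/x₀ = e^(−nδ) ≤ 0.2; take ln: n ≥ ln(1/0.2)/δ = 1.609/1.512 = 1.064.
So 2 complete cycles are required.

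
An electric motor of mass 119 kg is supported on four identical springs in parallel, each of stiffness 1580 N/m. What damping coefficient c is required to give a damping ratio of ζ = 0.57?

989 N·s/m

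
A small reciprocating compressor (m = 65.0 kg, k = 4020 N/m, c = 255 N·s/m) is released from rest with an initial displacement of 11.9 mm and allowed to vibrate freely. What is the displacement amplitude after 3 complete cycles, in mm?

ζ = c/(2√(km)) = 255/(2√(4020 × 65.0)) = 255/1022 = 0.2494.
Logarithmic decrement δ = 2πζ/√(1 − ζ²) = 2π × 0.2494/√(1 − 0.0622) = 1.618.
After n cycles, x_n/x₀ = e^(−nδ), so x_3 = 11.9 × e^(−3 × 1.618) = 11.9 × 0.007789 = 0.09269 mm.

0.0927 mm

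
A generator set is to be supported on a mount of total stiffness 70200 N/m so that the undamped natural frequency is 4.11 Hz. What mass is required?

ω_n = 2πf_n = 2π × 4.11 = 25.82 rad/s.
m = k/ω_n² = 70200/25.82² = 70200/666.9 = 105.3 kg.

105 kg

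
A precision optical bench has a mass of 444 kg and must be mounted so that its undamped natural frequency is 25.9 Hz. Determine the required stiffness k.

11800000 N/m

ω_n = 2πf_n = 2π × 25.9 = 162.7 rad/s.
k = m·ω_n² = 444 × 162.7² = 444 × 26480 = 11760000 N/m.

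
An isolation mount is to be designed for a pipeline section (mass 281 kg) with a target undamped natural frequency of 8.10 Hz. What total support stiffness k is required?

728000 N/m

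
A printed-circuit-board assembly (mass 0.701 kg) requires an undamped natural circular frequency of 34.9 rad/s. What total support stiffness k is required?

k = m·ω_n² = 0.701 × 34.90² = 0.701 × 1218 = 853.8 N/m.

854 N/m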